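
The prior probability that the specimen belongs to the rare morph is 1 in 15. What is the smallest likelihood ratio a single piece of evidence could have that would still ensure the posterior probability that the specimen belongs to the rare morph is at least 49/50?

686

Prior odds = (1/15)/(14/15) = 1/14.
Target odds = 0.98/0.02 = 49.
Required Bayes factor = 49 ÷ (1/14) = 686.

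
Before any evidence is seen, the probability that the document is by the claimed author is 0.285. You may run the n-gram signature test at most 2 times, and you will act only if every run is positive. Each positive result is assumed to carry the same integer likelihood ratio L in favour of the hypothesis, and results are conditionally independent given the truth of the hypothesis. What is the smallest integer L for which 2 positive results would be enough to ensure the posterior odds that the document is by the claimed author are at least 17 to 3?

4

Prior odds = 0.285/0.715 = 57/143.
Target odds = 17/3.
Need L² ≥ 17/3 ÷ (57/143) = 2431/171.
3² = 9 < 2431/171 ≤ 16 = 4², so L = 4.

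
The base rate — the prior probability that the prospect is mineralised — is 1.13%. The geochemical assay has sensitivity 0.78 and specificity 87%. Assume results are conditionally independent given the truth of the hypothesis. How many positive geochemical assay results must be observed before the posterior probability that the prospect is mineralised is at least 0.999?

Prior odds = 0.0113/0.9887 = 113/9887.
False-positive rate = 1 − 0.87 = 0.13; likelihood ratio of a positive = 0.78/0.13 = 6.
Target posterior odds = 0.999/0.001 = 999.
Need (113/9887) × 6ⁿ ≥ 999, i.e. 6ⁿ ≥ 9877113/113.
6⁶ = 46656 falls short of 9877113/113 but 6⁷ = 279936 reaches it, so n = 7.

7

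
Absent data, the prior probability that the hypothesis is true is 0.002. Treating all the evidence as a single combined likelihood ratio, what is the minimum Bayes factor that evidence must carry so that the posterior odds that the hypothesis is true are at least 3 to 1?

Prior odds = 0.002/0.998 = 1/499.
Target odds = 3.
Required Bayes factor = 3 ÷ (1/499) = 1497.

1497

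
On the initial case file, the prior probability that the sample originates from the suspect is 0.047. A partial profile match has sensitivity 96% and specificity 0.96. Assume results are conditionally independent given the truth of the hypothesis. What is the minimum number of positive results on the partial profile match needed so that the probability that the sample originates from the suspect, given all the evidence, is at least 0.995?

Prior odds: 0.047 ÷ 0.953 = 47/953.
False-positive rate = 1 − 0.96 = 0.04; likelihood ratio of a positive = 0.96/0.04 = 24.
Target odds: 0.995 ÷ 0.005 = 199.
Need (47/953) × 24ⁿ ≥ 199, i.e. 24ⁿ ≥ 189647/47.
24² = 576 falls short of 189647/47 but 24³ = 13824 reaches it, so n = 3.

3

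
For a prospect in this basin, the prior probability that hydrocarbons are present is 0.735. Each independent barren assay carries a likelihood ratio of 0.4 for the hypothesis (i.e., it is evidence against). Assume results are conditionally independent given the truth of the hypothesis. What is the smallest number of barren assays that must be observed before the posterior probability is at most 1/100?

7

Prior odds = 0.735/0.265 = 147/53.
Likelihood ratio per barren assay = 0.4.
Target posterior odds = 0.01/0.99 = 1/99.
Require 0.4ⁿ ≤ 1/99 ÷ (147/53) = 53/14553.
0.4⁶ = 64/15625 is still above 53/14553 but 0.4⁷ = 128/78125 is at or below it, so n = 7.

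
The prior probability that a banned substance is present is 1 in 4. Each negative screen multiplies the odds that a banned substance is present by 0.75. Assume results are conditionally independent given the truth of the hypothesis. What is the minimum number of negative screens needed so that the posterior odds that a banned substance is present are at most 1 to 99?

13

Prior odds: 0.25 ÷ 0.75 = 1/3.
Likelihood ratio per negative screen = 0.75.
Target odds = 1/99.
Need (1/3) × 0.75ⁿ ≤ 1/99, i.e. 0.75ⁿ ≤ 1/33.
0.75¹² = 531441/16777216 is still above 1/33 but 0.75¹³ = 1594323/67108864 is at or below it, so n = 13.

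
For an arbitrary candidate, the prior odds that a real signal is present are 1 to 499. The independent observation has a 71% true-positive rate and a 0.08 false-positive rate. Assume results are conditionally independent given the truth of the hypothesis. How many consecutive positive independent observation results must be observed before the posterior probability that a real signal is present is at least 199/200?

Prior odds = 1/499.
Likelihood ratio of a positive result = 0.71/0.08 = 8.875.
Target odds: 0.995 ÷ 0.005 = 199.
Require 8.875ⁿ ≥ 199 ÷ (1/499) = 99301.
8.875⁵ ≈55060.7 falls short of 99301 but 8.875⁶ ≈488664 reaches it, so n = 6.

6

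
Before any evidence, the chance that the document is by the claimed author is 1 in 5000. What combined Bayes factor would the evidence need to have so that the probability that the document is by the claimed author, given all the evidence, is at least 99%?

494901

Prior odds = 0.0002/0.9998 = 1/4999.
Target odds = 0.99/0.01 = 99.
Required Bayes factor = 99 ÷ (1/4999) = 494901.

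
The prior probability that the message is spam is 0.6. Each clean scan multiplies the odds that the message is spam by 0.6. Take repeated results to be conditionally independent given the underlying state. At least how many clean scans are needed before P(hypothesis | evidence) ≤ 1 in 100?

10

Prior odds: 0.6 ÷ 0.4 = 1.5.
Likelihood ratio per clean scan = 0.6.
Target odds: 0.01 ÷ 0.99 = 1/99.
Need 1.5 × 0.6ⁿ ≤ 1/99, i.e. 0.6ⁿ ≤ 2/297.
0.6⁹ = 19683/1953125 is still above 2/297 but 0.6¹⁰ = 59049/9765625 is at or below it, so n = 10.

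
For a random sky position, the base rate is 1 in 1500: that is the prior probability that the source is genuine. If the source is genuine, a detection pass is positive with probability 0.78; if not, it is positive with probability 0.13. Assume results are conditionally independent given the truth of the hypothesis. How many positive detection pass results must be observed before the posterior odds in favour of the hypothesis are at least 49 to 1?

7

Prior odds: (1/1500) ÷ (1499/1500) = 1/1499.
Likelihood ratio of a positive = 0.78/0.13 = 6.
Target odds = 49.
Need (1/1499) × 6ⁿ ≥ 49, i.e. 6ⁿ ≥ 73451.
6⁶ = 46656 falls short of 73451 but 6⁷ = 279936 reaches it, so n = 7.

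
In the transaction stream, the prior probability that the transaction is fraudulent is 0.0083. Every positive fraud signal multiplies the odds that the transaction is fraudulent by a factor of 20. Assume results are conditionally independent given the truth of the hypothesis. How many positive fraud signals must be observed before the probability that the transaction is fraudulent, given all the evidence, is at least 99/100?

Prior odds: 0.0083 ÷ 0.9917 = 83/9917.
Likelihood ratio per positive fraud signal = 20.
Target posterior odds = 0.99/0.01 = 99.
Require 20ⁿ ≥ 99 ÷ (83/9917) = 981783/83.
20³ = 8000 falls short of 981783/83 but 20⁴ = 160000 reaches it, so n = 4.

4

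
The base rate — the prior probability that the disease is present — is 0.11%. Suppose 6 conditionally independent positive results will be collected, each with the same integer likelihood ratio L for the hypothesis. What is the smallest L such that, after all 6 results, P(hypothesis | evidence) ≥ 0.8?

4

Prior odds = 0.0011/0.9989 = 11/9989.
Target odds = 0.8/0.2 = 4.
Need L⁶ ≥ 4 ÷ (11/9989) = 39956/11.
3⁶ = 729 < 39956/11 ≤ 4096 = 4⁶, so L = 4.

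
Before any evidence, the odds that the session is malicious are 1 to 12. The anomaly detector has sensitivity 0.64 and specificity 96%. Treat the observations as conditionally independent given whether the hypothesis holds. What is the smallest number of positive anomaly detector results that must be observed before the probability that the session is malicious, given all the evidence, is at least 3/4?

Prior odds = 1/12.
False-positive rate = 1 − 0.96 = 0.04; likelihood ratio of a positive = 0.64/0.04 = 16.
Target posterior odds = 0.75/0.25 = 3.
Require 16ⁿ ≥ 3 ÷ (1/12) = 36.
16¹ = 16 falls short of 36 but 16² = 256 reaches it, so n = 2.

2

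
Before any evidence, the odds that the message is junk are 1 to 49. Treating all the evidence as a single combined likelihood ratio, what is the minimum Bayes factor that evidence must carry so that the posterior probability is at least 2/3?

98

Prior odds = 1/49.
Target odds = (2/3)/(1/3) = 2.
Required Bayes factor = 2 ÷ (1/49) = 98.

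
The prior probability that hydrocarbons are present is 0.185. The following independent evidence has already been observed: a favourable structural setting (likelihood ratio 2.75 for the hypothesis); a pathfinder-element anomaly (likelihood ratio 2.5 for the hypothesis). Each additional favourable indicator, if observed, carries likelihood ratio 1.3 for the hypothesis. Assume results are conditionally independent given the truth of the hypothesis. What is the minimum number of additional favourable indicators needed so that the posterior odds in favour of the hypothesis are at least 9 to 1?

7

Prior odds = 0.185/0.815 = 37/163.
Combined Bayes factor of the evidence already in hand = 2.75 × 2.5 = 6.875.
Odds after that evidence = (37/163) × 6.875 = 2035/1304.
Target odds = 9.
Need 1.3ⁿ ≥ 9 ÷ (2035/1304) = 11736/2035.
1.3⁶ = 4826809/1000000 falls short of 11736/2035 but 1.3⁷ = 62748517/10000000 reaches it, so n = 7.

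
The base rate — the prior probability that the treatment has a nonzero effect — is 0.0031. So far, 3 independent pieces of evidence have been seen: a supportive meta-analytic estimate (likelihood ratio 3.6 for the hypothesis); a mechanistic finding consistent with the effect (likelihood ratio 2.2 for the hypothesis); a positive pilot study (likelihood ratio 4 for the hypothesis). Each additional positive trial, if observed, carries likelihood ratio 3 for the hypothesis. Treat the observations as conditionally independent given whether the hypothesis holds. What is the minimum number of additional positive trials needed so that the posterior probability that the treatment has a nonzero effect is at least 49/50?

6

Prior odds = 0.0031/0.9969 = 31/9969.
Combined Bayes factor of the evidence already in hand = 3.6 × 2.2 × 4 = 31.68.
Odds after that evidence = (31/9969) × 31.68 = 8184/83075.
Target odds = 0.98/0.02 = 49.
Need 3ⁿ ≥ 49 ÷ (8184/83075) = 4070675/8184.
3⁵ = 243 falls short of 4070675/8184 but 3⁶ = 729 reaches it, so n = 6.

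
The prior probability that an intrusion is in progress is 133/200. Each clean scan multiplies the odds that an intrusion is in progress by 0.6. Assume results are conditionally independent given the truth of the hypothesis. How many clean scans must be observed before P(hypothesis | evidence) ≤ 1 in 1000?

Prior odds = 0.665/0.335 = 133/67.
Likelihood ratio per clean scan = 0.6.
Target posterior odds = 0.001/0.999 = 1/999.
Need (133/67) × 0.6ⁿ ≤ 1/999, i.e. 0.6ⁿ ≤ 67/132867.
0.6¹⁴ ≈0.000783642 is still above 67/132867 but 0.6¹⁵ ≈0.000470185 is at or below it, so n = 15.

15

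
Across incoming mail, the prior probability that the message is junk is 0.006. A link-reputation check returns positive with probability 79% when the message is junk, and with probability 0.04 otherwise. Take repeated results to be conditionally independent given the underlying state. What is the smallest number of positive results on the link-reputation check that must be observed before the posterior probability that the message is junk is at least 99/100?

Prior odds = 0.006/0.994 = 3/497.
Likelihood ratio of a positive result = 0.79/0.04 = 19.75.
Target odds: 0.99 ÷ 0.01 = 99.
Need (3/497) × 19.75ⁿ ≥ 99, i.e. 19.75ⁿ ≥ 16401.
19.75³ = 7703.734375 falls short of 16401 but 19.75⁴ = 38950081/256 reaches it, so n = 4.

4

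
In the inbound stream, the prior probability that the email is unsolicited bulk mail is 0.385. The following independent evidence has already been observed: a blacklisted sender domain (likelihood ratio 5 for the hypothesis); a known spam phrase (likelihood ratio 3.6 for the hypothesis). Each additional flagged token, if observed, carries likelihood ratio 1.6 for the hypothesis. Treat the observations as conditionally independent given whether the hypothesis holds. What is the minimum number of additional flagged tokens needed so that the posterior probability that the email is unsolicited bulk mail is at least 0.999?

Prior odds = 0.385/0.615 = 77/123.
Combined Bayes factor of the evidence already in hand = 5 × 3.6 = 18.
Odds after that evidence = (77/123) × 18 = 462/41.
Target odds = 0.999/0.001 = 999.
Need 1.6ⁿ ≥ 999 ÷ (462/41) = 13653/154.
1.6⁹ = 134217728/1953125 falls short of 13653/154 but 1.6¹⁰ ≈109.951 reaches it, so n = 10.

10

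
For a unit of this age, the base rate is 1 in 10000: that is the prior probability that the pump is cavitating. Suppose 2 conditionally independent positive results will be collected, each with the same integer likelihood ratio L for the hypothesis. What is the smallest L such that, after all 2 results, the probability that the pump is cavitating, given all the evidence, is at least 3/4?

174

Prior odds = 0.0001/0.9999 = 1/9999.
Target odds = 0.75/0.25 = 3.
Need L² ≥ 3 ÷ (1/9999) = 29997.
173² = 29929 < 29997 ≤ 30276 = 174², so L = 174.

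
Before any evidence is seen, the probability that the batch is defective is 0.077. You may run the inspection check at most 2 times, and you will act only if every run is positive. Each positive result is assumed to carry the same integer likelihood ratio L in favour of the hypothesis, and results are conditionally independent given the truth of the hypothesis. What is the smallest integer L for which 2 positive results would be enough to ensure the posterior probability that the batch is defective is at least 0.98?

Prior odds = 0.077/0.923 = 77/923.
Target odds = 0.98/0.02 = 49.
Need L² ≥ 49 ÷ (77/923) = 6461/11.
24² = 576 < 6461/11 ≤ 625 = 25², so L = 25.

25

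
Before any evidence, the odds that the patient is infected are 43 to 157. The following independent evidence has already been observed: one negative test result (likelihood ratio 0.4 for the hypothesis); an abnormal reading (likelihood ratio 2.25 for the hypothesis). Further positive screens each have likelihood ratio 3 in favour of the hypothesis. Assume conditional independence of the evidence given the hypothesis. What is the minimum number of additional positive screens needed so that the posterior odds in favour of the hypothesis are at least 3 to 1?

Prior odds = 43/157.
Combined Bayes factor of the evidence already in hand = 0.4 × 2.25 = 0.9.
Odds after that evidence = (43/157) × 0.9 = 387/1570.
Target odds = 3.
Need 3ⁿ ≥ 3 ÷ (387/1570) = 1570/129.
3² = 9 falls short of 1570/129 but 3³ = 27 reaches it, so n = 3.

3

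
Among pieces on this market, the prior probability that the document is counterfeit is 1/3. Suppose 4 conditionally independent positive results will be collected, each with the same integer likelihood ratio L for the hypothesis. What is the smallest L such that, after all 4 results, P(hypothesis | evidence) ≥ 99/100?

Prior odds = (1/3)/(2/3) = 0.5.
Target odds = 0.99/0.01 = 99.
Need L⁴ ≥ 99 ÷ 0.5 = 198.
3⁴ = 81 < 198 ≤ 256 = 4⁴, so L = 4.

4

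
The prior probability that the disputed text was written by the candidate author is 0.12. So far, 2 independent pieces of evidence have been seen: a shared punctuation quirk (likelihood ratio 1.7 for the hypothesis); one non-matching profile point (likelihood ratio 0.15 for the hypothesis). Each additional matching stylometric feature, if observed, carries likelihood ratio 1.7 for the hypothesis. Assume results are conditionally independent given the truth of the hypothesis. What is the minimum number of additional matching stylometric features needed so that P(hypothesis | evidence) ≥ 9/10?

11

Prior odds = 0.12/0.88 = 3/22.
Combined Bayes factor of the evidence already in hand = 1.7 × 0.15 = 0.255.
Odds after that evidence = (3/22) × 0.255 = 153/4400.
Target odds = 0.9/0.1 = 9.
Need 1.7ⁿ ≥ 9 ÷ (153/4400) = 4400/17.
1.7¹⁰ ≈201.599 falls short of 4400/17 but 1.7¹¹ ≈342.719 reaches it, so n = 11.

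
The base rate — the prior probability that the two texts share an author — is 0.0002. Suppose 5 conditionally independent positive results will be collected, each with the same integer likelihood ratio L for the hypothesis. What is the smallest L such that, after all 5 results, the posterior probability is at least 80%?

Prior odds = 0.0002/0.9998 = 1/4999.
Target odds = 0.8/0.2 = 4.
Need L⁵ ≥ 4 ÷ (1/4999) = 19996.
7⁵ = 16807 < 19996 ≤ 32768 = 8⁵, so L = 8.

8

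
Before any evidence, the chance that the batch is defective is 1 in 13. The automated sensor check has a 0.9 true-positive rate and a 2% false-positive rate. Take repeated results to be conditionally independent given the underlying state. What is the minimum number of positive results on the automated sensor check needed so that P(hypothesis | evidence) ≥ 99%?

Prior odds: (1/13) ÷ (12/13) = 1/12.
Likelihood ratio of a positive result = 0.9/0.02 = 45.
Target odds: 0.99 ÷ 0.01 = 99.
Need (1/12) × 45ⁿ ≥ 99, i.e. 45ⁿ ≥ 1188.
45¹ = 45 falls short of 1188 but 45² = 2025 reaches it, so n = 2.

2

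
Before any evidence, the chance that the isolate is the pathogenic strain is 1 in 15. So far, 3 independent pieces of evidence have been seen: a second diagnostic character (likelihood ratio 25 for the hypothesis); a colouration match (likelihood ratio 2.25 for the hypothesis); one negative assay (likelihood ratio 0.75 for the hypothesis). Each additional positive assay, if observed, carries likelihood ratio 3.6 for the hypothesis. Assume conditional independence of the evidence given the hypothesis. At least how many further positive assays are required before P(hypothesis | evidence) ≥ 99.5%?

4

Prior odds = (1/15)/(14/15) = 1/14.
Combined Bayes factor of the evidence already in hand = 25 × 2.25 × 0.75 = 42.1875.
Odds after that evidence = (1/14) × 42.1875 = 675/224.
Target odds = 0.995/0.005 = 199.
Need 3.6ⁿ ≥ 199 ÷ (675/224) = 44576/675.
3.6³ = 46.656 falls short of 44576/675 but 3.6⁴ = 167.9616 reaches it, so n = 4.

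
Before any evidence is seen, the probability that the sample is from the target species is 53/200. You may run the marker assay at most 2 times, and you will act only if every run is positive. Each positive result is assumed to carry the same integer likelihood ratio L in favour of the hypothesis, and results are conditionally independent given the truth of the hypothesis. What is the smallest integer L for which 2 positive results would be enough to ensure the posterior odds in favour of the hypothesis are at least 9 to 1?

Prior odds = 0.265/0.735 = 53/147.
Target odds = 9.
Need L² ≥ 9 ÷ (53/147) = 1323/53.
4² = 16 < 1323/53 ≤ 25 = 5², so L = 5.

5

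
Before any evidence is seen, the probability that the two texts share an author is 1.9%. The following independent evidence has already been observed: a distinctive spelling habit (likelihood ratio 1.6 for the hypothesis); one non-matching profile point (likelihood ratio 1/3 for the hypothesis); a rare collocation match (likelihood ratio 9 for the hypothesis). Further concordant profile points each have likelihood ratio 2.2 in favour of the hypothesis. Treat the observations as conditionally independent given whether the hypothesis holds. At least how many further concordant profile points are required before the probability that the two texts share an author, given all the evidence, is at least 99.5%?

Prior odds = 0.019/0.981 = 19/981.
Combined Bayes factor of the evidence already in hand = 1.6 × (1/3) × 9 = 4.8.
Odds after that evidence = (19/981) × 4.8 = 152/1635.
Target odds = 0.995/0.005 = 199.
Need 2.2ⁿ ≥ 199 ÷ (152/1635) = 325365/152.
2.2⁹ ≈1207.27 falls short of 325365/152 but 2.2¹⁰ ≈2655.99 reaches it, so n = 10.

10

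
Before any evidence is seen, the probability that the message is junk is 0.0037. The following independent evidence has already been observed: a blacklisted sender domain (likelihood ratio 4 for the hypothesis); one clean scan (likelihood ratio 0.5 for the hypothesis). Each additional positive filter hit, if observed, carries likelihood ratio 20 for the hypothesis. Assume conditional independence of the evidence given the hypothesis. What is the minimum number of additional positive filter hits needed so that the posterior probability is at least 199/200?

4

Prior odds = 0.0037/0.9963 = 37/9963.
Combined Bayes factor of the evidence already in hand = 4 × 0.5 = 2.
Odds after that evidence = (37/9963) × 2 = 74/9963.
Target odds = 0.995/0.005 = 199.
Need 20ⁿ ≥ 199 ÷ (74/9963) = 1982637/74.
20³ = 8000 falls short of 1982637/74 but 20⁴ = 160000 reaches it, so n = 4.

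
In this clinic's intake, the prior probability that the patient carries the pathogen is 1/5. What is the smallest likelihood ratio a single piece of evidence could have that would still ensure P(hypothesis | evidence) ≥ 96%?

96

Prior odds = 0.2/0.8 = 0.25.
Target odds = 0.96/0.04 = 24.
Required Bayes factor = 24 ÷ 0.25 = 96.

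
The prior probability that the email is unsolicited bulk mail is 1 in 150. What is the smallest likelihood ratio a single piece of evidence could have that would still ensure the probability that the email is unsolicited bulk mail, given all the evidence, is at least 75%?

447

Prior odds = (1/150)/(149/150) = 1/149.
Target odds = 0.75/0.25 = 3.
Required Bayes factor = 3 ÷ (1/149) = 447.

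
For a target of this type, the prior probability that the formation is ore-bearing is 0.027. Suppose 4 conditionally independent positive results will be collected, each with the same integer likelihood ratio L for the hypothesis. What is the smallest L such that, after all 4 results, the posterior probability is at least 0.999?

14

Prior odds = 0.027/0.973 = 27/973.
Target odds = 0.999/0.001 = 999.
Need L⁴ ≥ 999 ÷ (27/973) = 36001.
13⁴ = 28561 < 36001 ≤ 38416 = 14⁴, so L = 14.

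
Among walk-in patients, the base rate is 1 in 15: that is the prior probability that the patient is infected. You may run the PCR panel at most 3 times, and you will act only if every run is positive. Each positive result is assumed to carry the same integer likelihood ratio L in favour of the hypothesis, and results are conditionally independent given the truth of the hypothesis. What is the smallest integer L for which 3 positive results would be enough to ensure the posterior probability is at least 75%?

4

Prior odds = (1/15)/(14/15) = 1/14.
Target odds = 0.75/0.25 = 3.
Need L³ ≥ 3 ÷ (1/14) = 42.
3³ = 27 < 42 ≤ 64 = 4³, so L = 4.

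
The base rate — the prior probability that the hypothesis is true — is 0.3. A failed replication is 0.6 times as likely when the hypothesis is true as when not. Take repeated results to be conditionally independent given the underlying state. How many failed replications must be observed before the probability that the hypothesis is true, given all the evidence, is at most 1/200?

9

Prior odds = 0.3/0.7 = 3/7.
Likelihood ratio per failed replication = 0.6.
Target posterior odds = 0.005/0.995 = 1/199.
Need (3/7) × 0.6ⁿ ≤ 1/199, i.e. 0.6ⁿ ≤ 7/597.
0.6⁸ = 6561/390625 is still above 7/597 but 0.6⁹ = 19683/1953125 is at or below it, so n = 9.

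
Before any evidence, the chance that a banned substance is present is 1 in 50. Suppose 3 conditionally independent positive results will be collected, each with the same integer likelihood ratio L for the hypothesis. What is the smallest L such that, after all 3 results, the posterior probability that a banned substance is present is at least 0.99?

Prior odds = 0.02/0.98 = 1/49.
Target odds = 0.99/0.01 = 99.
Need L³ ≥ 99 ÷ (1/49) = 4851.
16³ = 4096 < 4851 ≤ 4913 = 17³, so L = 17.

17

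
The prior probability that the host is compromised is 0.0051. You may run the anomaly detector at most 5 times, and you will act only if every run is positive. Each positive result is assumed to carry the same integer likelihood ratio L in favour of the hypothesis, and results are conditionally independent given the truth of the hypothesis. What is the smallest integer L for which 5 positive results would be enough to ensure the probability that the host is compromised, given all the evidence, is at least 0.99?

8

Prior odds = 0.0051/0.9949 = 51/9949.
Target odds = 0.99/0.01 = 99.
Need L⁵ ≥ 99 ÷ (51/9949) = 328317/17.
7⁵ = 16807 < 328317/17 ≤ 32768 = 8⁵, so L = 8.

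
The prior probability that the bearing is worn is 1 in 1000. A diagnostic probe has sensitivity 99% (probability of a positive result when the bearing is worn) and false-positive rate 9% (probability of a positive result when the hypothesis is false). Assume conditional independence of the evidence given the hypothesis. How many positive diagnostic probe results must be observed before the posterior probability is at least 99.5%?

Prior odds: 0.001 ÷ 0.999 = 1/999.
Likelihood ratio of a positive result = 0.99/0.09 = 11.
Target posterior odds = 0.995/0.005 = 199.
Need (1/999) × 11ⁿ ≥ 199, i.e. 11ⁿ ≥ 198801.
11⁵ = 161051 falls short of 198801 but 11⁶ = 1771561 reaches it, so n = 6.

6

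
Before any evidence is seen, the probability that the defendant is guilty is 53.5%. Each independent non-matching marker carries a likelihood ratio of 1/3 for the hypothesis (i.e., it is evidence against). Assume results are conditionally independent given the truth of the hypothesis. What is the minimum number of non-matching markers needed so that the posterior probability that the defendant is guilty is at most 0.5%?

5

Prior odds = 0.535/0.465 = 107/93.
Likelihood ratio per non-matching marker = 1/3.
Target posterior odds = 0.005/0.995 = 1/199.
Require (1/3)ⁿ ≤ 1/199 ÷ (107/93) = 93/21293.
(1/3)⁴ = 1/81 is still above 93/21293 but (1/3)⁵ = 1/243 is at or below it, so n = 5.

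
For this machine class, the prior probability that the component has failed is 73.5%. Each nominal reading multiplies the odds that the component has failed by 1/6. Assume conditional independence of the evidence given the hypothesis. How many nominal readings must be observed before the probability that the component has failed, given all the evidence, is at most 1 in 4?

Prior odds = 0.735/0.265 = 147/53.
Likelihood ratio per nominal reading = 1/6.
Target posterior odds = 0.25/0.75 = 1/3.
Need (147/53) × (1/6)ⁿ ≤ 1/3, i.e. (1/6)ⁿ ≤ 53/441.
(1/6)¹ = 1/6 is still above 53/441 but (1/6)² = 1/36 is at or below it, so n = 2.

2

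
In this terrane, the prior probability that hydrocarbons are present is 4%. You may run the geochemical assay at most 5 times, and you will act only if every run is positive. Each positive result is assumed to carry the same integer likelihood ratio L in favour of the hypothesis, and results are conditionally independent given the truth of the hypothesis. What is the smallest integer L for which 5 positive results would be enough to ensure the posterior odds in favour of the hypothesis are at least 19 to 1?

Prior odds = 0.04/0.96 = 1/24.
Target odds = 19.
Need L⁵ ≥ 19 ÷ (1/24) = 456.
3⁵ = 243 < 456 ≤ 1024 = 4⁵, so L = 4.

4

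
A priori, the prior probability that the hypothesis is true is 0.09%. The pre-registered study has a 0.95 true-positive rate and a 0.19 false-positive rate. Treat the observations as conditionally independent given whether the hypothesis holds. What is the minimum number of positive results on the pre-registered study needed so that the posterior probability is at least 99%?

8

Prior odds = 0.0009/0.9991 = 9/9991.
Likelihood ratio of a positive result = 0.95/0.19 = 5.
Target odds: 0.99 ÷ 0.01 = 99.
Need (9/9991) × 5ⁿ ≥ 99, i.e. 5ⁿ ≥ 109901.
5⁷ = 78125 falls short of 109901 but 5⁸ = 390625 reaches it, so n = 8.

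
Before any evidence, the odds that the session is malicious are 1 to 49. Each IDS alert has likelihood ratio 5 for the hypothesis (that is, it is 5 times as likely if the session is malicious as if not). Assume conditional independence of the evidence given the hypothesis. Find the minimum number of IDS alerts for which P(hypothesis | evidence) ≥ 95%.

Prior odds = 1/49.
Likelihood ratio per IDS alert = 5.
Target posterior odds = 0.95/0.05 = 19.
Require 5ⁿ ≥ 19 ÷ (1/49) = 931.
5⁴ = 625 falls short of 931 but 5⁵ = 3125 reaches it, so n = 5.

5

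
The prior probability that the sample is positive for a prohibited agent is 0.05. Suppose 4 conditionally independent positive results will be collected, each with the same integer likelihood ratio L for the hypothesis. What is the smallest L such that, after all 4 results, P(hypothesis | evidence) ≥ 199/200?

8

Prior odds = 0.05/0.95 = 1/19.
Target odds = 0.995/0.005 = 199.
Need L⁴ ≥ 199 ÷ (1/19) = 3781.
7⁴ = 2401 < 3781 ≤ 4096 = 8⁴, so L = 8.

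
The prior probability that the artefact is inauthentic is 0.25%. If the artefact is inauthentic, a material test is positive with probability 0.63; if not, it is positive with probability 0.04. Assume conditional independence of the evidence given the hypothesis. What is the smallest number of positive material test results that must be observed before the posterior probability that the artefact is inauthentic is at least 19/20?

Prior odds = 0.0025/0.9975 = 1/399.
Likelihood ratio of a positive = 0.63/0.04 = 15.75.
Target odds: 0.95 ÷ 0.05 = 19.
Need (1/399) × 15.75ⁿ ≥ 19, i.e. 15.75ⁿ ≥ 7581.
15.75³ = 3906.984375 falls short of 7581 but 15.75⁴ = 15752961/256 reaches it, so n = 4.

4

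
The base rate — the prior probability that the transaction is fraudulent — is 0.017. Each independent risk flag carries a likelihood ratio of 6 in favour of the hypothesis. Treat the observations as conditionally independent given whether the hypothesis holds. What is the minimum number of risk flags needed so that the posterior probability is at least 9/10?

Prior odds = 0.017/0.983 = 17/983.
Likelihood ratio per risk flag = 6.
Target posterior odds = 0.9/0.1 = 9.
Require 6ⁿ ≥ 9 ÷ (17/983) = 8847/17.
6³ = 216 falls short of 8847/17 but 6⁴ = 1296 reaches it, so n = 4.

4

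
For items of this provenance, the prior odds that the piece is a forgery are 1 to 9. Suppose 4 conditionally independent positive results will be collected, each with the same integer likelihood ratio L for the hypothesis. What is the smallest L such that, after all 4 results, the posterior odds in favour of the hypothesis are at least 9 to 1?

3

Prior odds = 1/9.
Target odds = 9.
Need L⁴ ≥ 9 ÷ (1/9) = 81.
2⁴ = 16 < 81 ≤ 81 = 3⁴, so L = 3.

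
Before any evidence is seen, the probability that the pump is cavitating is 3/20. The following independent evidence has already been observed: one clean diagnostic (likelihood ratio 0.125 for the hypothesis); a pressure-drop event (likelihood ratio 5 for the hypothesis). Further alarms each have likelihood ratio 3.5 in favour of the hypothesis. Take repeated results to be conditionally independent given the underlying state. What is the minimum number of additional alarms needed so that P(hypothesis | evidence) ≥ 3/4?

Prior odds = 0.15/0.85 = 3/17.
Combined Bayes factor of the evidence already in hand = 0.125 × 5 = 0.625.
Odds after that evidence = (3/17) × 0.625 = 15/136.
Target odds = 0.75/0.25 = 3.
Need 3.5ⁿ ≥ 3 ÷ (15/136) = 27.2.
3.5² = 12.25 falls short of 27.2 but 3.5³ = 42.875 reaches it, so n = 3.

3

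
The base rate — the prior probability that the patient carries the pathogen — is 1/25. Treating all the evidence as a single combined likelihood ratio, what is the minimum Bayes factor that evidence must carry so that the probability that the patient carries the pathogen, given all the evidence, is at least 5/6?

120

Prior odds = 0.04/0.96 = 1/24.
Target odds = (5/6)/(1/6) = 5.
Required Bayes factor = 5 ÷ (1/24) = 120.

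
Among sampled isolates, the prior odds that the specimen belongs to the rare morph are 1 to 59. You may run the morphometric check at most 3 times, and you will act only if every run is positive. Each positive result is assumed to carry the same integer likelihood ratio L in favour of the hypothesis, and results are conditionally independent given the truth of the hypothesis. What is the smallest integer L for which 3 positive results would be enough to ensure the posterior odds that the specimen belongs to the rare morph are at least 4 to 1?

Prior odds = 1/59.
Target odds = 4.
Need L³ ≥ 4 ÷ (1/59) = 236.
6³ = 216 < 236 ≤ 343 = 7³, so L = 7.

7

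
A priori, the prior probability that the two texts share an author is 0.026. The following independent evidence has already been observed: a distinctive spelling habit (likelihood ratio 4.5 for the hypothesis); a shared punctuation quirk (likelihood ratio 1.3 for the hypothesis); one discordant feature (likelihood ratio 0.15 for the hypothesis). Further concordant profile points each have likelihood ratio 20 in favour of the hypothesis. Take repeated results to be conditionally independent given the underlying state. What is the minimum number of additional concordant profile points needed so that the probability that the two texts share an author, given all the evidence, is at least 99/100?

Prior odds = 0.026/0.974 = 13/487.
Combined Bayes factor of the evidence already in hand = 4.5 × 1.3 × 0.15 = 0.8775.
Odds after that evidence = (13/487) × 0.8775 = 4563/194800.
Target odds = 0.99/0.01 = 99.
Need 20ⁿ ≥ 99 ÷ (4563/194800) = 2142800/507.
20² = 400 falls short of 2142800/507 but 20³ = 8000 reaches it, so n = 3.

3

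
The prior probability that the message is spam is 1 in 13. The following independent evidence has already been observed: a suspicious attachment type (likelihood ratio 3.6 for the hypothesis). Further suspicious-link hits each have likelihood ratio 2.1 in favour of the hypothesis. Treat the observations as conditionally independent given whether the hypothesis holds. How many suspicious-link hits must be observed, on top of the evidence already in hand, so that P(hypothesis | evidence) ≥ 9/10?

Prior odds = (1/13)/(12/13) = 1/12.
Bayes factor of the evidence already in hand = 3.6.
Odds after that evidence = (1/12) × 3.6 = 0.3.
Target odds = 0.9/0.1 = 9.
Need 2.1ⁿ ≥ 9 ÷ 0.3 = 30.
2.1⁴ = 19.4481 falls short of 30 but 2.1⁵ = 4084101/100000 reaches it, so n = 5.

5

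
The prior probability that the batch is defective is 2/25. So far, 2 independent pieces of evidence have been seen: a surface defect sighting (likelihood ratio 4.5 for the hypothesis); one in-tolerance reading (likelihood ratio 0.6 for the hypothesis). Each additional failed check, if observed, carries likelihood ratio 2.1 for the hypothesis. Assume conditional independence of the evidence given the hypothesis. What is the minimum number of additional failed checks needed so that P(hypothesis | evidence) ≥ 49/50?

Prior odds = 0.08/0.92 = 2/23.
Combined Bayes factor of the evidence already in hand = 4.5 × 0.6 = 2.7.
Odds after that evidence = (2/23) × 2.7 = 27/115.
Target odds = 0.98/0.02 = 49.
Need 2.1ⁿ ≥ 49 ÷ (27/115) = 5635/27.
2.1⁷ ≈180.109 falls short of 5635/27 but 2.1⁸ ≈378.229 reaches it, so n = 8.

8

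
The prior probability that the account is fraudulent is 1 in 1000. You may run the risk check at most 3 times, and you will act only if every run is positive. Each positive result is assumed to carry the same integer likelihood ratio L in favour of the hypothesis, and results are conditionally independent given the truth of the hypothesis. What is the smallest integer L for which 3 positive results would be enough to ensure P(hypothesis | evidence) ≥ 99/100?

Prior odds = 0.001/0.999 = 1/999.
Target odds = 0.99/0.01 = 99.
Need L³ ≥ 99 ÷ (1/999) = 98901.
46³ = 97336 < 98901 ≤ 103823 = 47³, so L = 47.

47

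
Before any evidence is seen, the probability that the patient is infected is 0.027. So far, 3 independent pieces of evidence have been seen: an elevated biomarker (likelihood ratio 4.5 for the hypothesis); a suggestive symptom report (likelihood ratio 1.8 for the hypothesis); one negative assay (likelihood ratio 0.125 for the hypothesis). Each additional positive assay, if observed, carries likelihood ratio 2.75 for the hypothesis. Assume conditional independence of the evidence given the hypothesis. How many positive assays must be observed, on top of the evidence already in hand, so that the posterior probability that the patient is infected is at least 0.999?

11

Prior odds = 0.027/0.973 = 27/973.
Combined Bayes factor of the evidence already in hand = 4.5 × 1.8 × 0.125 = 1.0125.
Odds after that evidence = (27/973) × 1.0125 = 2187/77840.
Target odds = 0.999/0.001 = 999.
Need 2.75ⁿ ≥ 999 ÷ (2187/77840) = 2880080/81.
2.75¹⁰ ≈24735.9 falls short of 2880080/81 but 2.75¹¹ ≈68023.6 reaches it, so n = 11.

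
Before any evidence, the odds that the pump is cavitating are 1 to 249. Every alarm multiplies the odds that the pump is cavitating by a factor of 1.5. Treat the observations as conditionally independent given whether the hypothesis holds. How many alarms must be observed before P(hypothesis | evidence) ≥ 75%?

Prior odds = 1/249.
Likelihood ratio per alarm = 1.5.
Target odds: 0.75 ÷ 0.25 = 3.
Need (1/249) × 1.5ⁿ ≥ 3, i.e. 1.5ⁿ ≥ 747.
1.5¹⁶ = 43046721/65536 falls short of 747 but 1.5¹⁷ = 129140163/131072 reaches it, so n = 17.

17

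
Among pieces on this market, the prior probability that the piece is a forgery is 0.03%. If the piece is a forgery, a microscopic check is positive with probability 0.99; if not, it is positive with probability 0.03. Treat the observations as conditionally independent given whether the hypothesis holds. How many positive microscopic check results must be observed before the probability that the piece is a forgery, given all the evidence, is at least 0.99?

4

Prior odds: 0.0003 ÷ 0.9997 = 3/9997.
Likelihood ratio of a positive = 0.99/0.03 = 33.
Target posterior odds = 0.99/0.01 = 99.
Require 33ⁿ ≥ 99 ÷ (3/9997) = 329901.
33³ = 35937 falls short of 329901 but 33⁴ = 1185921 reaches it, so n = 4.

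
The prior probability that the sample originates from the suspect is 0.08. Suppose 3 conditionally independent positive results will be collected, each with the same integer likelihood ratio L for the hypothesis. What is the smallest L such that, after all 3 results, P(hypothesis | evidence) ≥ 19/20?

7

Prior odds = 0.08/0.92 = 2/23.
Target odds = 0.95/0.05 = 19.
Need L³ ≥ 19 ÷ (2/23) = 218.5.
6³ = 216 < 218.5 ≤ 343 = 7³, so L = 7.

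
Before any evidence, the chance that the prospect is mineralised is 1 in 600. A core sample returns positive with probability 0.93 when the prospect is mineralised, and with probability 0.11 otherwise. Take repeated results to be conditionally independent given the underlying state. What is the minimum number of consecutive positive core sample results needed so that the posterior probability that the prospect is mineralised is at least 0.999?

Prior odds = (1/600)/(599/600) = 1/599.
Likelihood ratio of a positive result = 0.93/0.11 = 93/11.
Target posterior odds = 0.999/0.001 = 999.
Require (93/11)ⁿ ≥ 999 ÷ (1/599) = 598401.
(93/11)⁶ ≈365209 falls short of 598401 but (93/11)⁷ ≈3.08768e+06 reaches it, so n = 7.

7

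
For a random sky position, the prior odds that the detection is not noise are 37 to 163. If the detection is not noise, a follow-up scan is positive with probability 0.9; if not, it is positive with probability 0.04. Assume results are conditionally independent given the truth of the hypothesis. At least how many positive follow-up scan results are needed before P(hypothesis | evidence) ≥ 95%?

2

Prior odds = 37/163.
Likelihood ratio of a positive = 0.9/0.04 = 22.5.
Target posterior odds = 0.95/0.05 = 19.
Need (37/163) × 22.5ⁿ ≥ 19, i.e. 22.5ⁿ ≥ 3097/37.
22.5¹ = 22.5 falls short of 3097/37 but 22.5² = 506.25 reaches it, so n = 2.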